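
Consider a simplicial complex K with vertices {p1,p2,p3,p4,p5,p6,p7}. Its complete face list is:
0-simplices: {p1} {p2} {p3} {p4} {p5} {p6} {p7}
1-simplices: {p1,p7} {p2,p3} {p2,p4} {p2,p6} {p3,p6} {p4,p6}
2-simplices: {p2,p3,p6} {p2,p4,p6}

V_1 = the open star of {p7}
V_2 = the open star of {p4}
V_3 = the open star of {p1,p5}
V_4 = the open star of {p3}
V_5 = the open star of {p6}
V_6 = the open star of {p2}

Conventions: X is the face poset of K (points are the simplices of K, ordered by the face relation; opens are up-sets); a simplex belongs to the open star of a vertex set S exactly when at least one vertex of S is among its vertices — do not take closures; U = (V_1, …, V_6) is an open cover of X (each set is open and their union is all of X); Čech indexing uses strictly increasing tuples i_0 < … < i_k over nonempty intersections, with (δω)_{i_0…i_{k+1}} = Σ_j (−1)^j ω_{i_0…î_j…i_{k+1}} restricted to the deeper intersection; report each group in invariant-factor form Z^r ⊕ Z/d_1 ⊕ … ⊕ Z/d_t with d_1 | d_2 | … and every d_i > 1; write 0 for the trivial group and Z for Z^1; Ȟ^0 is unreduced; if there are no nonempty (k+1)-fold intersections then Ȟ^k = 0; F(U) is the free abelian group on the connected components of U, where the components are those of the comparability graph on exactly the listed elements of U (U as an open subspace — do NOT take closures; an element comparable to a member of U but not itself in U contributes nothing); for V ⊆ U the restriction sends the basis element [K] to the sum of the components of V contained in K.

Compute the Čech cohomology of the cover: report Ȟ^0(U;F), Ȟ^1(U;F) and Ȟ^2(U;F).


cover nerve:
  V1={{p7},{p1,p7}} V2={{p4},{p2,p4},{p4,p6},{p2,p4,p6}} V3={{p1},{p5},{p1,p7}} V4={{p3},{p2,p3},{p3,p6},{p2,p3,p6}} V5={{p6},{p2,p6},{p3,p6},{p4,p6},{p2,p3,p6},{p2,p4,p6}} V6={{p2},{p2,p3},{p2,p4},{p2,p6},{p2,p3,p6},{p2,p4,p6}}
  V13={{p1,p7}} V25={{p4,p6},{p2,p4,p6}} V26={{p2,p4},{p2,p4,p6}} V45={{p3,p6},{p2,p3,p6}} V46={{p2,p3},{p2,p3,p6}} V56={{p2,p6},{p2,p3,p6},{p2,p4,p6}}
  V256={{p2,p4,p6}} V456={{p2,p3,p6}}
components per intersection:
  V1: {{p7},{p1,p7}}
  V2: {{p4},{p2,p4},{p4,p6},{p2,p4,p6}}
  V3: {{p1},{p1,p7}} {{p5}}
  V4: {{p3},{p2,p3},{p3,p6},{p2,p3,p6}}
  V5: {{p6},{p2,p6},{p3,p6},{p4,p6},{p2,p3,p6},{p2,p4,p6}}
  V6: {{p2},{p2,p3},{p2,p4},{p2,p6},{p2,p3,p6},{p2,p4,p6}}
  V13: {{p1,p7}}
  V25: {{p4,p6},{p2,p4,p6}}
  V26: {{p2,p4},{p2,p4,p6}}
  V45: {{p3,p6},{p2,p3,p6}}
  V46: {{p2,p3},{p2,p3,p6}}
  V56: {{p2,p6},{p2,p3,p6},{p2,p4,p6}}
  V256: {{p2,p4,p6}}
  V456: {{p2,p3,p6}}
C dims 7,6,2; δ0: rk 4, SNF 1^4; δ1: rk 2, SNF 1^2
Ȟ^0: (7−4)−0=3 ⇒ Z^3
Ȟ^1: (6−2)−4=0 ⇒ 0
Ȟ^2: (2−0)−2=0 ⇒ 0

Ȟ^0 ≅ Z^3,  Ȟ^1 ≅ 0,  Ȟ^2 ≅ 0


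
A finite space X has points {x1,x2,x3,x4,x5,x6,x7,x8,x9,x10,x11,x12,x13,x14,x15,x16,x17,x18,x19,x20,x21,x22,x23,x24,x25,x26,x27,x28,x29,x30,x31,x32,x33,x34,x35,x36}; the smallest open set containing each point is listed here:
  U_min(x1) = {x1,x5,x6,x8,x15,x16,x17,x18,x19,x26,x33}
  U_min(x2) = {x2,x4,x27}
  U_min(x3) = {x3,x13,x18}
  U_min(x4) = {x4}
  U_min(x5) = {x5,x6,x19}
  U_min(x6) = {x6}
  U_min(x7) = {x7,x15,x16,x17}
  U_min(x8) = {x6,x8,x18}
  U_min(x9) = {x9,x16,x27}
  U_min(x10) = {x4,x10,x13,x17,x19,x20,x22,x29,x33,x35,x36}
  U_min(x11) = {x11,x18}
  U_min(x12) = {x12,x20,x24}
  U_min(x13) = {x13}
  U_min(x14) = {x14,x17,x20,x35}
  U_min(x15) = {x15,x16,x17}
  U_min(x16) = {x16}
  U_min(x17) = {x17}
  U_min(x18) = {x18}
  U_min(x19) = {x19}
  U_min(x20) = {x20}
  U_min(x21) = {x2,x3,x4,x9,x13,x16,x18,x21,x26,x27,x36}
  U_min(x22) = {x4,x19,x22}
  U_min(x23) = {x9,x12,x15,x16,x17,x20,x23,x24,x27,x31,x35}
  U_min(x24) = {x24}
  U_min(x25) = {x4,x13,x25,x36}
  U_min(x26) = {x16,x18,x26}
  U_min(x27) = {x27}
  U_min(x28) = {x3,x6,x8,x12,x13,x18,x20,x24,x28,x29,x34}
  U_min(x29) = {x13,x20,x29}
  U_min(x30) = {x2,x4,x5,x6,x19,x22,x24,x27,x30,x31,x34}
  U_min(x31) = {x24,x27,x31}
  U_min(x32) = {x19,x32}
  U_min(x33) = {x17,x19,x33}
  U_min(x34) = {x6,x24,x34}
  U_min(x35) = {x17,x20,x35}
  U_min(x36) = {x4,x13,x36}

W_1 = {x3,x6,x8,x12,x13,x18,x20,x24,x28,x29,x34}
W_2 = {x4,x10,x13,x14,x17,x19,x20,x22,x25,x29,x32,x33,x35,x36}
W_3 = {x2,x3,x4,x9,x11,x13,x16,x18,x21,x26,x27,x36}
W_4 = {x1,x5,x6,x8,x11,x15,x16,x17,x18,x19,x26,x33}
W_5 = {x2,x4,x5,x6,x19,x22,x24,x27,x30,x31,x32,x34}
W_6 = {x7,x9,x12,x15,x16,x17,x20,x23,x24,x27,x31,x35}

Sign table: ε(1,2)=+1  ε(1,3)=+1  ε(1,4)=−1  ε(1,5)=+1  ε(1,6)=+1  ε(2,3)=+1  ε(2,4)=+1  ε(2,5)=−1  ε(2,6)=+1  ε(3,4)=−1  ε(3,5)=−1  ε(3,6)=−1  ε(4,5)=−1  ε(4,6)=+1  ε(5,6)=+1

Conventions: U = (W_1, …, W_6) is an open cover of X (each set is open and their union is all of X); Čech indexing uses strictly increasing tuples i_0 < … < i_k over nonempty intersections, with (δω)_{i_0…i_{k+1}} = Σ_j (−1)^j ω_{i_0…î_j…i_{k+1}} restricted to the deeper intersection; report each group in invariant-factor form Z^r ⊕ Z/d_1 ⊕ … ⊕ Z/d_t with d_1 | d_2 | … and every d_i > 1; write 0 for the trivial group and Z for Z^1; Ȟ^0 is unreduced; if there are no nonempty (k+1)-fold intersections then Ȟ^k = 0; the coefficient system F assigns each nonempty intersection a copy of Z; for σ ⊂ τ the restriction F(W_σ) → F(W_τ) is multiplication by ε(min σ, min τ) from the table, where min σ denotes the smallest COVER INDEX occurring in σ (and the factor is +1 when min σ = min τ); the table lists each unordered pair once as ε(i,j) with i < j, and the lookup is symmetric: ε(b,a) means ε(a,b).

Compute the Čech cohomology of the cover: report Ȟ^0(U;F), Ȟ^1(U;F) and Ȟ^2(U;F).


Ȟ^0(U;F) ≅ 0, Ȟ^1(U;F) ≅ Z/2 and Ȟ^2(U;F) ≅ Z

intersection data:
  W12={x13,x20,x29} W13={x3,x13,x18} W14={x6,x8,x18} W15={x6,x24,x34} W16={x12,x20,x24} W23={x4,x13,x36} W24={x17,x19,x33} W25={x4,x19,x22,x32} W26={x17,x20,x35} W34={x11,x16,x18,x26} W35={x2,x4,x27} W36={x9,x16,x27} W45={x5,x6,x19} W46={x15,x16,x17} W56={x24,x27,x31}
  W123={x13} W126={x20} W134={x18} W145={x6} W156={x24} W235={x4} W245={x19} W246={x17} W346={x16} W356={x27}
C dims 6,15,10; δ0: rk 6, SNF 1^5·2; δ1: rk 9, SNF 1^9
Ȟ^0 = (6 − 6) − 0 = 0, so Ȟ^0 ≅ 0
Ȟ^1 = (15 − 9) − 6 = 0 plus torsion [2], so Ȟ^1 ≅ Z/2
Ȟ^2 = (10 − 0) − 9 = 1, so Ȟ^2 ≅ Z


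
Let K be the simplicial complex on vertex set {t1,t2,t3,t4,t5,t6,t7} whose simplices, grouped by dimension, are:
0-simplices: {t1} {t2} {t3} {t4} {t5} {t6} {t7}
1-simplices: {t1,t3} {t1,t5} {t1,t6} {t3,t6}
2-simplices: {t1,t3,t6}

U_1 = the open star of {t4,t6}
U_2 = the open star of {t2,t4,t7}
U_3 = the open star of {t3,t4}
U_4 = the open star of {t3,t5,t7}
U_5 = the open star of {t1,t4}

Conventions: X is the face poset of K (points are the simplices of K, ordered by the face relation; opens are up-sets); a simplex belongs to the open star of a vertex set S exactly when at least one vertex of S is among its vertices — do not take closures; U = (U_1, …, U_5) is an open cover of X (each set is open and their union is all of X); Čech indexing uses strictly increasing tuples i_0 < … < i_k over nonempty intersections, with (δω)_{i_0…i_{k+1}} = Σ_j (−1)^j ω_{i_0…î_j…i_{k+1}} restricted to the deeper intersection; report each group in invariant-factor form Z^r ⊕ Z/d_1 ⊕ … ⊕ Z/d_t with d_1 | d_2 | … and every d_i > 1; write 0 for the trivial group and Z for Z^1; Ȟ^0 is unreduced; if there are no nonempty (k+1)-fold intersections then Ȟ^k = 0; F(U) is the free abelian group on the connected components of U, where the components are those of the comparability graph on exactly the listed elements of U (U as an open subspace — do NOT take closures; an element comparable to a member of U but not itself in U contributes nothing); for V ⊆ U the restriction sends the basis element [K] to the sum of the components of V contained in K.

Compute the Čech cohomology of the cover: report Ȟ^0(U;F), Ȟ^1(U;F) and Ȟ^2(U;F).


Ȟ^0(U;F) ≅ Z^4,  Ȟ^1(U;F) ≅ 0,  Ȟ^2(U;F) ≅ 0

nerve simplices:
  U1={{t4},{t6},{t1,t6},{t3,t6},{t1,t3,t6}} U2={{t2},{t4},{t7}} U3={{t3},{t4},{t1,t3},{t3,t6},{t1,t3,t6}} U4={{t3},{t5},{t7},{t1,t3},{t1,t5},{t3,t6},{t1,t3,t6}} U5={{t1},{t4},{t1,t3},{t1,t5},{t1,t6},{t1,t3,t6}}
  U12={{t4}} U13={{t4},{t3,t6},{t1,t3,t6}} U14={{t3,t6},{t1,t3,t6}} U15={{t4},{t1,t6},{t1,t3,t6}} U23={{t4}} U24={{t7}} U25={{t4}} U34={{t3},{t1,t3},{t3,t6},{t1,t3,t6}} U35={{t4},{t1,t3},{t1,t3,t6}} U45={{t1,t3},{t1,t5},{t1,t3,t6}}
  U123={{t4}} U125={{t4}} U134={{t3,t6},{t1,t3,t6}} U135={{t4},{t1,t3,t6}} U145={{t1,t3,t6}} U235={{t4}} U345={{t1,t3},{t1,t3,t6}}
  U1235={{t4}} U1345={{t1,t3,t6}}
components per intersection:
  U1: {{t4}} {{t6},{t1,t6},{t3,t6},{t1,t3,t6}}
  U2: {{t2}} {{t4}} {{t7}}
  U3: {{t3},{t1,t3},{t3,t6},{t1,t3,t6}} {{t4}}
  U4: {{t3},{t1,t3},{t3,t6},{t1,t3,t6}} {{t5},{t1,t5}} {{t7}}
  U5: {{t1},{t1,t3},{t1,t5},{t1,t6},{t1,t3,t6}} {{t4}}
  U12: {{t4}}
  U13: {{t4}} {{t3,t6},{t1,t3,t6}}
  U14: {{t3,t6},{t1,t3,t6}}
  U15: {{t4}} {{t1,t6},{t1,t3,t6}}
  U23: {{t4}}
  U24: {{t7}}
  U25: {{t4}}
  U34: {{t3},{t1,t3},{t3,t6},{t1,t3,t6}}
  U35: {{t4}} {{t1,t3},{t1,t3,t6}}
  U45: {{t1,t3},{t1,t3,t6}} {{t1,t5}}
  U123: {{t4}}
  U125: {{t4}}
  U134: {{t3,t6},{t1,t3,t6}}
  U135: {{t4}} {{t1,t3,t6}}
  U145: {{t1,t3,t6}}
  U235: {{t4}}
  U345: {{t1,t3},{t1,t3,t6}}
  U1235: {{t4}}
  U1345: {{t1,t3,t6}}
C dims 12,14,8,2; δ0: rk 8, SNF 1^8; δ1: rk 6, SNF 1^6; δ2: rk 2, SNF 1^2
degree 0: 12−8−0 = 4 → Ȟ^0 ≅ Z^4
degree 1: 14−6−8 = 0 → Ȟ^1 ≅ 0
degree 2: 8−2−6 = 0 → Ȟ^2 ≅ 0


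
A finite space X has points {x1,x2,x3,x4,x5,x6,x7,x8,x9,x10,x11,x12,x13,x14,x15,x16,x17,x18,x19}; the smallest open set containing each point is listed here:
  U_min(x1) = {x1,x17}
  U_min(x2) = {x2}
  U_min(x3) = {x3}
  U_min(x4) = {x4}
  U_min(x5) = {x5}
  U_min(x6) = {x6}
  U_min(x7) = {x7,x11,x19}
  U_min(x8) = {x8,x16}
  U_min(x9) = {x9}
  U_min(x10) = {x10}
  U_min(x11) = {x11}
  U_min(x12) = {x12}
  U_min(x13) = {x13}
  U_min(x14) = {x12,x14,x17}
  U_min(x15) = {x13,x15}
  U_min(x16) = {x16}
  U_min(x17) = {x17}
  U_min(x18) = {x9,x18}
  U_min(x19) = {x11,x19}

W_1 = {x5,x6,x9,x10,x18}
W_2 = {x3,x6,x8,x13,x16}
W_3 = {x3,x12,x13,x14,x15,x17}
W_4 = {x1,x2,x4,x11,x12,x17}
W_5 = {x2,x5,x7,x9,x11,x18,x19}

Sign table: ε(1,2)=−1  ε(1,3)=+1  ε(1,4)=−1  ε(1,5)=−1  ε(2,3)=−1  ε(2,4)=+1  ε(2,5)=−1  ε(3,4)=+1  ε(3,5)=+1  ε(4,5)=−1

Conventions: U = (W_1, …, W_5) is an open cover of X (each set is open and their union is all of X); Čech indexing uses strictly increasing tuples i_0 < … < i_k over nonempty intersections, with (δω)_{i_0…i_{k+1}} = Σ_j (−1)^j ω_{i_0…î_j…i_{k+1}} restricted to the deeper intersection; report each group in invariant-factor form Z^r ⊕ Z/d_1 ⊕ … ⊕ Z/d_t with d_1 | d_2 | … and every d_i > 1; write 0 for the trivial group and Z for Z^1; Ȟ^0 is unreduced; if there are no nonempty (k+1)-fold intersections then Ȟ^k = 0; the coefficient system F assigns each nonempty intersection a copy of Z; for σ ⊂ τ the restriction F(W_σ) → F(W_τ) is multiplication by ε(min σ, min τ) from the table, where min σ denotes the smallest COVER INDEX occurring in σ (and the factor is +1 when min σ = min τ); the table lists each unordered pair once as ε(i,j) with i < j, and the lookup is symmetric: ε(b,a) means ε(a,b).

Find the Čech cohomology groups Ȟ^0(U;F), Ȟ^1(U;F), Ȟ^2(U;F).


Ȟ^0 ≅ Z, Ȟ^1 ≅ Z, Ȟ^2 ≅ 0

nonempty overlaps:
  W12={x6} W15={x5,x9,x18} W23={x3,x13} W34={x12,x17} W45={x2,x11}
C dims 5,5; δ0: rk 4, SNF 1^4
degree 0: 5−4−0 = 1 → Ȟ^0 ≅ Z
degree 1: 5−0−4 = 1 → Ȟ^1 ≅ Z
degree 2: 0−0−0 = 0 → Ȟ^2 ≅ 0


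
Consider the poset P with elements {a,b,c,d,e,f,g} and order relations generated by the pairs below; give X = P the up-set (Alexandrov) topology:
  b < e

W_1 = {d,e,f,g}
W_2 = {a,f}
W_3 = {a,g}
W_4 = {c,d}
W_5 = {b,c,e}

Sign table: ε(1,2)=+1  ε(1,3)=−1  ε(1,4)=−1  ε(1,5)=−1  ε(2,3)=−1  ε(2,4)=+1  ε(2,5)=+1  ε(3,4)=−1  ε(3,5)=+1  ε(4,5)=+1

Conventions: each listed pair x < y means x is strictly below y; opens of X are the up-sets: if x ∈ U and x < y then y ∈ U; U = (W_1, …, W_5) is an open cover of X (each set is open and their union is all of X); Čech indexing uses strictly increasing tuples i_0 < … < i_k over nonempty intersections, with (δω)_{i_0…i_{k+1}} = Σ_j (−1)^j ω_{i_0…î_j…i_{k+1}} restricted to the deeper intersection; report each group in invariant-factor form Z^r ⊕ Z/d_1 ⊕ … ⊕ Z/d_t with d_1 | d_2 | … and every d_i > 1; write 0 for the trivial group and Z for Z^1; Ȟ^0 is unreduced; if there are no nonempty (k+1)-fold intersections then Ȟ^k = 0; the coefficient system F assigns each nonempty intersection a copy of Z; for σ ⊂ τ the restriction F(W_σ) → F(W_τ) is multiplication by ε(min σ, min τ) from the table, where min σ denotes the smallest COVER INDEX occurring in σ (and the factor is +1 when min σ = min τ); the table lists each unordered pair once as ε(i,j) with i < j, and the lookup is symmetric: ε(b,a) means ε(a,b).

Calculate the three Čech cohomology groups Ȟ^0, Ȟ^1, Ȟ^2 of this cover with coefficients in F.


Ȟ^0(U;F) ≅ Z; Ȟ^1(U;F) ≅ Z^2; Ȟ^2(U;F) ≅ 0

nerve of the cover:
  W12={f} W13={g} W14={d} W15={e} W23={a} W45={c}
C dims 5,6; δ0: rk 4, SNF 1^4
Ȟ^0 = (5 − 4) − 0 = 1, so Ȟ^0 ≅ Z
Ȟ^1 = (6 − 0) − 4 = 2, so Ȟ^1 ≅ Z^2
Ȟ^2 = (0 − 0) − 0 = 0, so Ȟ^2 ≅ 0


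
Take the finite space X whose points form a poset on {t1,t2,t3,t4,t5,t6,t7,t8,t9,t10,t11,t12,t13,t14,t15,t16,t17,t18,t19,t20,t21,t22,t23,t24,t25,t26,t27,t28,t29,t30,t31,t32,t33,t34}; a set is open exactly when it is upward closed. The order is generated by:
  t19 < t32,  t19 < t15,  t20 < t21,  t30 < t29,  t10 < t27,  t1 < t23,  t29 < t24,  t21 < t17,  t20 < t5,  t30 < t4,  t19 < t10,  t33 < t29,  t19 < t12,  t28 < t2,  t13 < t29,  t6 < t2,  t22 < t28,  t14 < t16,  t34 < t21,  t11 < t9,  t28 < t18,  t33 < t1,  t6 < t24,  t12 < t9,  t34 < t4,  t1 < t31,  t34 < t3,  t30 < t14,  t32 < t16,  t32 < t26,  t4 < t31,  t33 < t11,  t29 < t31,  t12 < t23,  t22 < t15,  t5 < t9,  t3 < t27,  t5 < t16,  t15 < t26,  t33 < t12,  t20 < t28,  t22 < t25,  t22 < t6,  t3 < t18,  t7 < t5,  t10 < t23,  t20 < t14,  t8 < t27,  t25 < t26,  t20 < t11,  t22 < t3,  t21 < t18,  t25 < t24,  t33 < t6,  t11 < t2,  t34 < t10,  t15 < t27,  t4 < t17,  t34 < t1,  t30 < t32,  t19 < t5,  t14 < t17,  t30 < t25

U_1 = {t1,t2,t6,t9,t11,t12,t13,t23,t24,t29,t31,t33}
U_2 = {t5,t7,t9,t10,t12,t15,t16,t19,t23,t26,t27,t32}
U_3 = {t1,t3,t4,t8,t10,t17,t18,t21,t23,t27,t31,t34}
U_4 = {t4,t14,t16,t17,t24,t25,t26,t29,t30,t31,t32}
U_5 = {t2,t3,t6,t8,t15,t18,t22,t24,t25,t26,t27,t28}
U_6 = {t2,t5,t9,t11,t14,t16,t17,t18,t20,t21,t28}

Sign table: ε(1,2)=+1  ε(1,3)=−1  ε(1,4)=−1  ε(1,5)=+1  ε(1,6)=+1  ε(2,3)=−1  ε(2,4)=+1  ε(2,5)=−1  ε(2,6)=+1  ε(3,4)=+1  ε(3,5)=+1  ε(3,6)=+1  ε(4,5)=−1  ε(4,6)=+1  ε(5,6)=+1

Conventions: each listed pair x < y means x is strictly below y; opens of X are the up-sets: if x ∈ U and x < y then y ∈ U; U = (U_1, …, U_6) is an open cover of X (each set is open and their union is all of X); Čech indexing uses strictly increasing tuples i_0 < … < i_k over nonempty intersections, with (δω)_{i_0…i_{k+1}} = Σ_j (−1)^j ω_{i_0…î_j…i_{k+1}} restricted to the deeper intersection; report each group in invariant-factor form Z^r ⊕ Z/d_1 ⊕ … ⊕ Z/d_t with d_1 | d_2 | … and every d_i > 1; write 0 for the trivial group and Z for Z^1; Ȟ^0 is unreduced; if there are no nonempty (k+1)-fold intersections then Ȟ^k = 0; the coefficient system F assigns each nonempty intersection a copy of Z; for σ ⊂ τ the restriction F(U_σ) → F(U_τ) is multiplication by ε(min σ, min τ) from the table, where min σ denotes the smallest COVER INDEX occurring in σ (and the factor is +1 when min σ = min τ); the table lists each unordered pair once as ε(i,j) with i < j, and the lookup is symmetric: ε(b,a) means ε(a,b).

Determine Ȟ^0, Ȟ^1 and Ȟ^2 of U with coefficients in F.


nerve simplices:
  U12={t9,t12,t23} U13={t1,t23,t31} U14={t24,t29,t31} U15={t2,t6,t24} U16={t2,t9,t11} U23={t10,t23,t27} U24={t16,t26,t32} U25={t15,t26,t27} U26={t5,t9,t16} U34={t4,t17,t31} U35={t3,t8,t18,t27} U36={t17,t18,t21} U45={t24,t25,t26} U46={t14,t16,t17} U56={t2,t18,t28}
  U123={t23} U126={t9} U134={t31} U145={t24} U156={t2} U235={t27} U245={t26} U246={t16} U346={t17} U356={t18}
C dims 6,15,10; δ0: rk 6, SNF 1^5·2; δ1: rk 9, SNF 1^9
degree 0: 6−6−0 = 0 → Ȟ^0 ≅ 0
degree 1: 15−9−6 = 0 plus torsion [2] → Ȟ^1 ≅ Z/2
degree 2: 10−0−9 = 1 → Ȟ^2 ≅ Z

Ȟ^0 ≅ 0, Ȟ^1 ≅ Z/2, Ȟ^2 ≅ Z


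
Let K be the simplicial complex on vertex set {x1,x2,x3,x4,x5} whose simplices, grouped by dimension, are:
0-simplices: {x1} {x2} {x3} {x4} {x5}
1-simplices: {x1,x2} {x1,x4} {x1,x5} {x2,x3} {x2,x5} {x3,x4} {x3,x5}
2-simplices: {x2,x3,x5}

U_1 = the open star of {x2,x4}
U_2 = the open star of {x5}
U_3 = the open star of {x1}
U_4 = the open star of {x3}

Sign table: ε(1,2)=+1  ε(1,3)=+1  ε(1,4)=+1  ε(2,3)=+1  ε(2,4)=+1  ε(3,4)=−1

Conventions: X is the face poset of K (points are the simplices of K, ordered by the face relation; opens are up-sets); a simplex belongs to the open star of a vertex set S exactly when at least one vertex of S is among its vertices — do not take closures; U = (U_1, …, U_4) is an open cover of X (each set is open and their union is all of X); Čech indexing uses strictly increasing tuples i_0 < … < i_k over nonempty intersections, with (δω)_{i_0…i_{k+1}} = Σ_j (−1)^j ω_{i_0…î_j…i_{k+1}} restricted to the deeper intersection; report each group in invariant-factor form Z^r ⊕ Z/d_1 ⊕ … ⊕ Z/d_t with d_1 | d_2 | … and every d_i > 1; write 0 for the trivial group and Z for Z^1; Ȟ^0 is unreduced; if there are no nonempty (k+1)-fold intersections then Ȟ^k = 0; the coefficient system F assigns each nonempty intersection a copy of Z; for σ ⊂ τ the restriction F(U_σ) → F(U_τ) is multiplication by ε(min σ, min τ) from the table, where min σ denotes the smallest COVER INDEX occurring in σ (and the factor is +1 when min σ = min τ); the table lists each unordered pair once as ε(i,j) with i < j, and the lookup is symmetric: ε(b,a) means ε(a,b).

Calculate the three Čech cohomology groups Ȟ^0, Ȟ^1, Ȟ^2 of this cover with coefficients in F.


Ȟ^0 ≅ Z, Ȟ^1 ≅ Z, Ȟ^2 ≅ 0

nonempty intersections:
  U1={{x2},{x4},{x1,x2},{x1,x4},{x2,x3},{x2,x5},{x3,x4},{x2,x3,x5}} U2={{x5},{x1,x5},{x2,x5},{x3,x5},{x2,x3,x5}} U3={{x1},{x1,x2},{x1,x4},{x1,x5}} U4={{x3},{x2,x3},{x3,x4},{x3,x5},{x2,x3,x5}}
  U12={{x2,x5},{x2,x3,x5}} U13={{x1,x2},{x1,x4}} U14={{x2,x3},{x3,x4},{x2,x3,x5}} U23={{x1,x5}} U24={{x3,x5},{x2,x3,x5}}
  U124={{x2,x3,x5}}
C dims 4,5,1; δ0: rk 3, SNF 1^3; δ1: rk 1, SNF 1^1
Ȟ^0: (4−3)−0=1 ⇒ Z
Ȟ^1: (5−1)−3=1 ⇒ Z
Ȟ^2: (1−0)−1=0 ⇒ 0


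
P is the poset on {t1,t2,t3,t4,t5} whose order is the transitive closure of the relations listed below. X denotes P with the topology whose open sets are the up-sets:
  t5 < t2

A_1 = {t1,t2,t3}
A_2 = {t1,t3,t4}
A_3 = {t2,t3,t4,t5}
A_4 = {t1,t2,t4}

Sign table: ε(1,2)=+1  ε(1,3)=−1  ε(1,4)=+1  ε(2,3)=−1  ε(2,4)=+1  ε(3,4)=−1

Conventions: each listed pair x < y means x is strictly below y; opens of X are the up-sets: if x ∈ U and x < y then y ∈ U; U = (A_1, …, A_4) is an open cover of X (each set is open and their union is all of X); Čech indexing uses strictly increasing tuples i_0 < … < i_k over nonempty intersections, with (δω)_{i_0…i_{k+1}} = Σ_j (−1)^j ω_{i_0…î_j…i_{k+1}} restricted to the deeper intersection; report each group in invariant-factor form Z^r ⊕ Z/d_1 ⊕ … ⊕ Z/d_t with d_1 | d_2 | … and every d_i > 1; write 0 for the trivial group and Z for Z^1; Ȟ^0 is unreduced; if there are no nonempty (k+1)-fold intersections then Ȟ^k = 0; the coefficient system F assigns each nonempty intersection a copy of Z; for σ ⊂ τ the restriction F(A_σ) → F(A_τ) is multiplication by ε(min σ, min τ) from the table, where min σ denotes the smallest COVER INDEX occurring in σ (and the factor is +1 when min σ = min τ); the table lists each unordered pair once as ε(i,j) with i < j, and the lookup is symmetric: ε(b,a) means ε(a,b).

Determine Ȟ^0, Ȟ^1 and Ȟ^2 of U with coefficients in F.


nerve of the cover:
  A12={t1,t3} A13={t2,t3} A14={t1,t2} A23={t3,t4} A24={t1,t4} A34={t2,t4}
  A123={t3} A124={t1} A134={t2} A234={t4}
C dims 4,6,4; δ0: rk 3, SNF 1^3; δ1: rk 3, SNF 1^3
Ȟ^0 = (4 − 3) − 0 = 1, so Ȟ^0 ≅ Z
Ȟ^1 = (6 − 3) − 3 = 0, so Ȟ^1 ≅ 0
Ȟ^2 = (4 − 0) − 3 = 1, so Ȟ^2 ≅ Z

Ȟ^0 ≅ Z, Ȟ^1 ≅ 0 and Ȟ^2 ≅ Z


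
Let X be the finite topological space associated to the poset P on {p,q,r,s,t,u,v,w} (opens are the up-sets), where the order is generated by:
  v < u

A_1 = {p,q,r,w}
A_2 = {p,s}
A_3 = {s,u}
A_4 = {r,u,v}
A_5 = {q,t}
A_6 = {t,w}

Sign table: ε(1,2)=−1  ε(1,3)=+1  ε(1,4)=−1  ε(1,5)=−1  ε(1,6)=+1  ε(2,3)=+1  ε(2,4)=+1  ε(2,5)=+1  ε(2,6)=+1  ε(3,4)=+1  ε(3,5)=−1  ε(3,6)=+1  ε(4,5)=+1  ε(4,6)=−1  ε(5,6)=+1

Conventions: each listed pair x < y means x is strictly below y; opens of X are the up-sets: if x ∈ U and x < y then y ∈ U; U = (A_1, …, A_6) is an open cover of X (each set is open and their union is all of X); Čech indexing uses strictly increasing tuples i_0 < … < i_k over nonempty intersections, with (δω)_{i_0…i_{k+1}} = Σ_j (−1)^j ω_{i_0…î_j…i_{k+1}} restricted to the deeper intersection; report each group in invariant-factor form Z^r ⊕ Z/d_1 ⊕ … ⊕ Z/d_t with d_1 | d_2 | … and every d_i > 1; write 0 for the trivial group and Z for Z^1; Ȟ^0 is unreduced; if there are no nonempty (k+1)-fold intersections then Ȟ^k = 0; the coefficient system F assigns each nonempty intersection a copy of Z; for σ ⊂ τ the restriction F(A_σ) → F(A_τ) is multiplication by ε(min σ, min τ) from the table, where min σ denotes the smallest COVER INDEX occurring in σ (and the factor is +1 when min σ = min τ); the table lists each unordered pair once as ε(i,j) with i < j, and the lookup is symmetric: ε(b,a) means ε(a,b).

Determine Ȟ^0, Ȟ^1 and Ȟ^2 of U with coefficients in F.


Ȟ^0 ≅ 0,  Ȟ^1 ≅ Z ⊕ Z/2,  Ȟ^2 ≅ 0

nonempty overlaps:
  A12={p} A14={r} A15={q} A16={w} A23={s} A34={u} A56={t}
C dims 6,7; δ0: rk 6, SNF 1^5·2
degree 0: 6−6−0 = 0 → Ȟ^0 ≅ 0
degree 1: 7−0−6 = 1 plus torsion [2] → Ȟ^1 ≅ Z ⊕ Z/2
degree 2: 0−0−0 = 0 → Ȟ^2 ≅ 0


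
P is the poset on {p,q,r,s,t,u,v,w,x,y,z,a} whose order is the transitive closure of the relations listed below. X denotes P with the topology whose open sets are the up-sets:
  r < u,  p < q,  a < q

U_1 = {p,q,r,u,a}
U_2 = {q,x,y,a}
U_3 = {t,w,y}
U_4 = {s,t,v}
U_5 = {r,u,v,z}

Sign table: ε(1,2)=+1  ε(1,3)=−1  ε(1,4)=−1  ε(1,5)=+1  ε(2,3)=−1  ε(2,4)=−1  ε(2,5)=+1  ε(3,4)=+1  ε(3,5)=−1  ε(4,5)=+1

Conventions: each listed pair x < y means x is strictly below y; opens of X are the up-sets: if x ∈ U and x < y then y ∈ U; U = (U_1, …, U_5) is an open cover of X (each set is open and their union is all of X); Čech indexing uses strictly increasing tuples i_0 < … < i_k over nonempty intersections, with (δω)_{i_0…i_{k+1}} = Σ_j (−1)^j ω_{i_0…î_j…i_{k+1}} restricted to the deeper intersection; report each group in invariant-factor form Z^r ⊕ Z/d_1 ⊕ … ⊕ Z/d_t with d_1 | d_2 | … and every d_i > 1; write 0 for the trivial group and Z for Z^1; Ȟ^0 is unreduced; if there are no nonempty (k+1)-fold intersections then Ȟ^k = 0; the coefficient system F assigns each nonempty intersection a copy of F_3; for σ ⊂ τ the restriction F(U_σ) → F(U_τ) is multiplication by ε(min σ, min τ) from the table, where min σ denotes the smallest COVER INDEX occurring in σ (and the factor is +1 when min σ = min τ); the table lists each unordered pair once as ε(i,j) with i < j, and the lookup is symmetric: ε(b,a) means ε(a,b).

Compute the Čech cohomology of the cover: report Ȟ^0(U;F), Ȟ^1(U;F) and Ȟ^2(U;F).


nerve simplices:
  U12={q,a} U15={r,u} U23={y} U34={t} U45={v}
C dims 5,5; δ0: rk_F3 5
degree 0: 5−5−0 = 0 → Ȟ^0 ≅ 0
degree 1: 5−0−5 = 0 → Ȟ^1 ≅ 0
degree 2: 0−0−0 = 0 → Ȟ^2 ≅ 0

Ȟ^0 ≅ 0; Ȟ^1 ≅ 0; Ȟ^2 ≅ 0


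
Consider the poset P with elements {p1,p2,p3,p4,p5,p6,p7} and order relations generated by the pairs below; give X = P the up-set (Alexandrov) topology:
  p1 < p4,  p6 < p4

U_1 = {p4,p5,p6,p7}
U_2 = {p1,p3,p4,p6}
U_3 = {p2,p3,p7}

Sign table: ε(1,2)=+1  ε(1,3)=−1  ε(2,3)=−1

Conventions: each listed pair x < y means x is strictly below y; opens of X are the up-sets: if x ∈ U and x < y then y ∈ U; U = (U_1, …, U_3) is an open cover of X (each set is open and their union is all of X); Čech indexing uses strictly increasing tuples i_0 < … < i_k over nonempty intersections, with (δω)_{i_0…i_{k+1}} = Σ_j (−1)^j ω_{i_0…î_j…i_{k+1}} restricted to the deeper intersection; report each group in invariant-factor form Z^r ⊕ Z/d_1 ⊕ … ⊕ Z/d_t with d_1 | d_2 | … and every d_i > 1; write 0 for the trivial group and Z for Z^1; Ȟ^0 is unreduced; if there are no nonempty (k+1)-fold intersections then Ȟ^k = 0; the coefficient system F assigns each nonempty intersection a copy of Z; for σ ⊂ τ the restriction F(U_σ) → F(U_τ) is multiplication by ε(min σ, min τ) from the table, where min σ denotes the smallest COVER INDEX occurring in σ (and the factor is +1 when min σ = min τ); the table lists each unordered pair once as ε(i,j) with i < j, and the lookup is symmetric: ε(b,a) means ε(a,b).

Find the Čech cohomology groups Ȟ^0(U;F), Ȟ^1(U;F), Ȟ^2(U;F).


nerve simplices:
  U12={p4,p6} U13={p7} U23={p3}
C dims 3,3; δ0: rk 2, SNF 1^2
degree 0: 3−2−0 = 1 → Ȟ^0 ≅ Z
degree 1: 3−0−2 = 1 → Ȟ^1 ≅ Z
degree 2: 0−0−0 = 0 → Ȟ^2 ≅ 0

Ȟ^0(U;F) ≅ Z, Ȟ^1(U;F) ≅ Z and Ȟ^2(U;F) ≅ 0


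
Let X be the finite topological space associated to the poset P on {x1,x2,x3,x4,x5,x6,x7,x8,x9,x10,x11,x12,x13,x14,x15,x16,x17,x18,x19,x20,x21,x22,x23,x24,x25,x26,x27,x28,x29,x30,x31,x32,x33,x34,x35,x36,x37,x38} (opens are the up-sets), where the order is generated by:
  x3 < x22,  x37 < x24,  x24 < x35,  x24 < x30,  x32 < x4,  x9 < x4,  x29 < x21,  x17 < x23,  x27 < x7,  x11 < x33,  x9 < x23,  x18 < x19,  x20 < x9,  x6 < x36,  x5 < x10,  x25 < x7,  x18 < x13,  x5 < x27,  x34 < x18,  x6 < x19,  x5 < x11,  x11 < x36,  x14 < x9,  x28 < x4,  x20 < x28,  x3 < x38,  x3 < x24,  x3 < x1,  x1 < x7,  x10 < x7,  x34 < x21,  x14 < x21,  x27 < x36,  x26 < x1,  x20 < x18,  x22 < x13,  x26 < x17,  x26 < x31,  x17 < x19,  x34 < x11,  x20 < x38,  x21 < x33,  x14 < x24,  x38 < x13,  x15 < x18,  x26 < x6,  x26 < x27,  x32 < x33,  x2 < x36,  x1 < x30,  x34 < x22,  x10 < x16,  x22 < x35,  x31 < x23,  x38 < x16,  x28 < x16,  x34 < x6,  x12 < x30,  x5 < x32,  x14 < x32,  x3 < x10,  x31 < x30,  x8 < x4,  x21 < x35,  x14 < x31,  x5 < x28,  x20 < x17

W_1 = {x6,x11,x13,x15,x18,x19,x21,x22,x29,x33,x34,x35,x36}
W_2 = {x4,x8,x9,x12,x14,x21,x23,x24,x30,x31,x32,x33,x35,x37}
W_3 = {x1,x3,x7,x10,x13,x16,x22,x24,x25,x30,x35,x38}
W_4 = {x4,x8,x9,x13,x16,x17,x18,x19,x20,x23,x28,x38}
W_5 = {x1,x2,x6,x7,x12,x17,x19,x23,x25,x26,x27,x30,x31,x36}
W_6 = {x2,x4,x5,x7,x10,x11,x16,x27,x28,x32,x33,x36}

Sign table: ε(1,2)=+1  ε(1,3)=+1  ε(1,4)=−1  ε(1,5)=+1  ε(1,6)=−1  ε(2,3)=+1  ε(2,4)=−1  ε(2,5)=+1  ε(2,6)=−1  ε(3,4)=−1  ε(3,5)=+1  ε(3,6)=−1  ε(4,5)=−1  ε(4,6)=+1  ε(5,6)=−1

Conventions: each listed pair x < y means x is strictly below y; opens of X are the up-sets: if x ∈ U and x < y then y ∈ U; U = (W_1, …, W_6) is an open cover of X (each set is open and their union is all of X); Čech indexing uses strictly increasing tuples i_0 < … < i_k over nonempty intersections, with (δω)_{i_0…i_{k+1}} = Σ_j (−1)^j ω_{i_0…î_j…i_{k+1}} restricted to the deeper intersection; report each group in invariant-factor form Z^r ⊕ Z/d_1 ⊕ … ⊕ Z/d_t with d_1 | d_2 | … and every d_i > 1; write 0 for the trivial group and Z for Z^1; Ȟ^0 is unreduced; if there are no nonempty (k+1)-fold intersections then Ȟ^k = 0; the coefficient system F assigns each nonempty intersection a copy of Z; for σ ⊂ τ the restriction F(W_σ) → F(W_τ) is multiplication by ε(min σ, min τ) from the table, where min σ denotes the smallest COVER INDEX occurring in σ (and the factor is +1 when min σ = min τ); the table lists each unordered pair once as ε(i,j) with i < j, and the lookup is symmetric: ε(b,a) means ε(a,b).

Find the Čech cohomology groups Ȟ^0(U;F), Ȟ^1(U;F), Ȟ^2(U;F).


Ȟ^0(U;F) ≅ Z; Ȟ^1(U;F) ≅ 0; Ȟ^2(U;F) ≅ Z/2

intersection data:
  W12={x21,x33,x35} W13={x13,x22,x35} W14={x13,x18,x19} W15={x6,x19,x36} W16={x11,x33,x36} W23={x24,x30,x35} W24={x4,x8,x9,x23} W25={x12,x23,x30,x31} W26={x4,x32,x33} W34={x13,x16,x38} W35={x1,x7,x25,x30} W36={x7,x10,x16} W45={x17,x19,x23} W46={x4,x16,x28} W56={x2,x7,x27,x36}
  W123={x35} W126={x33} W134={x13} W145={x19} W156={x36} W235={x30} W245={x23} W246={x4} W346={x16} W356={x7}
C dims 6,15,10; δ0: rk 5, SNF 1^5; δ1: rk 10, SNF 1^9·2
Ȟ^0 = (6 − 5) − 0 = 1, so Ȟ^0 ≅ Z
Ȟ^1 = (15 − 10) − 5 = 0, so Ȟ^1 ≅ 0
Ȟ^2 = (10 − 0) − 10 = 0 plus torsion [2], so Ȟ^2 ≅ Z/2


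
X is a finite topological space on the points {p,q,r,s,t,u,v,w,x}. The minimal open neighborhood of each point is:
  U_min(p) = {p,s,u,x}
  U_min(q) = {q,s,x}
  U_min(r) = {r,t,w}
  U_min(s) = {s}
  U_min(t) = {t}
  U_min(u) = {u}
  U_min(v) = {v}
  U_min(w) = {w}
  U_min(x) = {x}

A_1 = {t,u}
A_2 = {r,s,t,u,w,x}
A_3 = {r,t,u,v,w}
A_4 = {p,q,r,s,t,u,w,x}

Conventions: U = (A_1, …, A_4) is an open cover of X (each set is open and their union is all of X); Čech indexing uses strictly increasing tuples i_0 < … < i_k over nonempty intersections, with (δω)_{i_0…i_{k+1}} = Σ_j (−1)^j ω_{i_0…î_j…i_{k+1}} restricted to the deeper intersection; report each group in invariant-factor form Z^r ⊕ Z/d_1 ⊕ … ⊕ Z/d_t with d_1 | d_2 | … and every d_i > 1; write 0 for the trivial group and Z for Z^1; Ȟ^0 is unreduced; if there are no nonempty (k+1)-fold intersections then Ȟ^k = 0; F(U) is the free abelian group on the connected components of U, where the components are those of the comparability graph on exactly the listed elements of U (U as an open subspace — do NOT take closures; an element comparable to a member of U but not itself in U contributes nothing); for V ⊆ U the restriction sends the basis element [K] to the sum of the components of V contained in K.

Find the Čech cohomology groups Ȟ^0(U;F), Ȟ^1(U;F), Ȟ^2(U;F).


Ȟ^0 = Z^3; Ȟ^1 = 0; Ȟ^2 = 0

nerve simplices:
  A12={t,u} A13={t,u} A14={t,u} A23={r,t,u,w} A24={r,s,t,u,w,x} A34={r,t,u,w}
  A123={t,u} A124={t,u} A134={t,u} A234={r,t,u,w}
  A1234={t,u}
components per intersection:
  A1: {t} {u}
  A2: {r,t,w} {s} {u} {x}
  A3: {r,t,w} {u} {v}
  A4: {p,q,s,u,x} {r,t,w}
  A12: {t} {u}
  A13: {t} {u}
  A14: {t} {u}
  A23: {r,t,w} {u}
  A24: {r,t,w} {s} {u} {x}
  A34: {r,t,w} {u}
  A123: {t} {u}
  A124: {t} {u}
  A134: {t} {u}
  A234: {r,t,w} {u}
  A1234: {t} {u}
C dims 11,14,8,2; δ0: rk 8, SNF 1^8; δ1: rk 6, SNF 1^6; δ2: rk 2, SNF 1^2
degree 0: 11−8−0 = 3 → Ȟ^0 ≅ Z^3
degree 1: 14−6−8 = 0 → Ȟ^1 ≅ 0
degree 2: 8−2−6 = 0 → Ȟ^2 ≅ 0


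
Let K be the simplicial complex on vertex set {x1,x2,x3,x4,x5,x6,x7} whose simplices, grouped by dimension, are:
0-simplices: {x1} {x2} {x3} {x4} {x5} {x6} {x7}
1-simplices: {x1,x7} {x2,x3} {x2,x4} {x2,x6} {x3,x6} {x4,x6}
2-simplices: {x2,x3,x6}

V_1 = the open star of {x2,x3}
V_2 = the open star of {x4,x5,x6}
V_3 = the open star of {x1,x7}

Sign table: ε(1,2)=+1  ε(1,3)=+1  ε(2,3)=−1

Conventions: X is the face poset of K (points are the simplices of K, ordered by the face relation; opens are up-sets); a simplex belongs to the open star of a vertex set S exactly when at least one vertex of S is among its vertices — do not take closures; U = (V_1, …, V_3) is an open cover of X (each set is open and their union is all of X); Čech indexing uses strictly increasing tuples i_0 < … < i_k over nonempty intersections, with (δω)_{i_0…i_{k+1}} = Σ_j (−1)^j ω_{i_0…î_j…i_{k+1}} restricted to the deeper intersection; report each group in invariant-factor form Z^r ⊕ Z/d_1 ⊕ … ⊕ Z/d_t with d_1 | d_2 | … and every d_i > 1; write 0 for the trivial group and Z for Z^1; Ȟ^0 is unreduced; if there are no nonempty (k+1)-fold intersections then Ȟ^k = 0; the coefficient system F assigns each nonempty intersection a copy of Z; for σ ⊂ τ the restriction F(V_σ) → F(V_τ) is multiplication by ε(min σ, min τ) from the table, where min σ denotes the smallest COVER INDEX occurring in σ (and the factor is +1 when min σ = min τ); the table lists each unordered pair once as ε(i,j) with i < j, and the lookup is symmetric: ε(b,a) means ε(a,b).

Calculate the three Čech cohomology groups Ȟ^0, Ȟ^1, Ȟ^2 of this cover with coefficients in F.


intersection data:
  V1={{x2},{x3},{x2,x3},{x2,x4},{x2,x6},{x3,x6},{x2,x3,x6}} V2={{x4},{x5},{x6},{x2,x4},{x2,x6},{x3,x6},{x4,x6},{x2,x3,x6}} V3={{x1},{x7},{x1,x7}}
  V12={{x2,x4},{x2,x6},{x3,x6},{x2,x3,x6}}
C dims 3,1; δ0: rk 1, SNF 1^1
Ȟ^0 = (3 − 1) − 0 = 2, so Ȟ^0 ≅ Z^2
Ȟ^1 = (1 − 0) − 1 = 0, so Ȟ^1 ≅ 0
Ȟ^2 = (0 − 0) − 0 = 0, so Ȟ^2 ≅ 0

Ȟ^0 ≅ Z^2, Ȟ^1 ≅ 0, Ȟ^2 ≅ 0


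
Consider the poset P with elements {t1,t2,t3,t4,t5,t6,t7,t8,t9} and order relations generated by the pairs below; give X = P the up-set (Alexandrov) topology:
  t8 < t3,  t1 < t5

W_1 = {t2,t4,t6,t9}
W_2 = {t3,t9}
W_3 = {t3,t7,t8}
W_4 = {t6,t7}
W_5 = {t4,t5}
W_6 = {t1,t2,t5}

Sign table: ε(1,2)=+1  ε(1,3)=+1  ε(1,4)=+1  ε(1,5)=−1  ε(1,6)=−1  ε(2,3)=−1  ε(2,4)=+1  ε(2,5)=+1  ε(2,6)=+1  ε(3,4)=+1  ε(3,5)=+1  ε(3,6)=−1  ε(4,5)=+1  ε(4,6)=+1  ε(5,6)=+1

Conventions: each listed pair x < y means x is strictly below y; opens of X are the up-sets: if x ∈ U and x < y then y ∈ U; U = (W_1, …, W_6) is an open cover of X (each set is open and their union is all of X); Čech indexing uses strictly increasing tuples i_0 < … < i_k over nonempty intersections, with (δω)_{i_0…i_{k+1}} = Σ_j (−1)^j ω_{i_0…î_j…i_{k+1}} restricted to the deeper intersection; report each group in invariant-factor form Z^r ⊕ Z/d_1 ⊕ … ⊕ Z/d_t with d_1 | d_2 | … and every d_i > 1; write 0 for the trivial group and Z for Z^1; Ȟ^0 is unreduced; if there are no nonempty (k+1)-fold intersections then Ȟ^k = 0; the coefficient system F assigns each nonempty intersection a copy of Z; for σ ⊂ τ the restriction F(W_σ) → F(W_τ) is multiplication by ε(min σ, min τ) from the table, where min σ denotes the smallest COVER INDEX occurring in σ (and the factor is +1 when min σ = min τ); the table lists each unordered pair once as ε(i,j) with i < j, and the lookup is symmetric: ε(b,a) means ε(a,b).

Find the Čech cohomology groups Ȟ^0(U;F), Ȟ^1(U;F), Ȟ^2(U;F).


nerve of the cover:
  W12={t9} W14={t6} W15={t4} W16={t2} W23={t3} W34={t7} W56={t5}
C dims 6,7; δ0: rk 6, SNF 1^5·2
Ȟ^0 = (6 − 6) − 0 = 0, so Ȟ^0 ≅ 0
Ȟ^1 = (7 − 0) − 6 = 1 plus torsion [2], so Ȟ^1 ≅ Z ⊕ Z/2
Ȟ^2 = (0 − 0) − 0 = 0, so Ȟ^2 ≅ 0

Ȟ^0(U;F) ≅ 0; Ȟ^1(U;F) ≅ Z ⊕ Z/2; Ȟ^2(U;F) ≅ 0


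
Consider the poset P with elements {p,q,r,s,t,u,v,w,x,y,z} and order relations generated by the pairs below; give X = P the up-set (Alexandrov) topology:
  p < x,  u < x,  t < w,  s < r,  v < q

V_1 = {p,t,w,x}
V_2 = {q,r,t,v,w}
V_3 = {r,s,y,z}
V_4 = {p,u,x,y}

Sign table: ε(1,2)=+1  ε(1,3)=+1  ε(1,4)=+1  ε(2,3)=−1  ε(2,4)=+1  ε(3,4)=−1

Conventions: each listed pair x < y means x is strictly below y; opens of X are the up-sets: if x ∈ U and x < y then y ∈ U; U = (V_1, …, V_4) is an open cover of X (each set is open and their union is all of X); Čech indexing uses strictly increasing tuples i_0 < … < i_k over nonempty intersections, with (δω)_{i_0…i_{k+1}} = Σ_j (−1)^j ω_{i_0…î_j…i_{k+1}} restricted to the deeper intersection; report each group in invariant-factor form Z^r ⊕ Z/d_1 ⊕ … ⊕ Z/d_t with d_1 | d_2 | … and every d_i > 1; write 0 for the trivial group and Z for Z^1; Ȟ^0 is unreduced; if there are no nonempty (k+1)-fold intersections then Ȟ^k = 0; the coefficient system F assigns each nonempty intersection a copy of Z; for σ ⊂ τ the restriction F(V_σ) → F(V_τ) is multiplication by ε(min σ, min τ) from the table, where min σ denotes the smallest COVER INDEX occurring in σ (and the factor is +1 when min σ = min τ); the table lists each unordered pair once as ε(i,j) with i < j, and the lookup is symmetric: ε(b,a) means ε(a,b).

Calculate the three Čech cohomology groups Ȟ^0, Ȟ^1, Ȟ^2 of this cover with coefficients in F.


Ȟ^0 ≅ Z, Ȟ^1 ≅ Z, Ȟ^2 ≅ 0

nerve of the cover:
  V12={t,w} V14={p,x} V23={r} V34={y}
C dims 4,4; δ0: rk 3, SNF 1^3
Ȟ^0 = (4 − 3) − 0 = 1, so Ȟ^0 ≅ Z
Ȟ^1 = (4 − 0) − 3 = 1, so Ȟ^1 ≅ Z
Ȟ^2 = (0 − 0) − 0 = 0, so Ȟ^2 ≅ 0


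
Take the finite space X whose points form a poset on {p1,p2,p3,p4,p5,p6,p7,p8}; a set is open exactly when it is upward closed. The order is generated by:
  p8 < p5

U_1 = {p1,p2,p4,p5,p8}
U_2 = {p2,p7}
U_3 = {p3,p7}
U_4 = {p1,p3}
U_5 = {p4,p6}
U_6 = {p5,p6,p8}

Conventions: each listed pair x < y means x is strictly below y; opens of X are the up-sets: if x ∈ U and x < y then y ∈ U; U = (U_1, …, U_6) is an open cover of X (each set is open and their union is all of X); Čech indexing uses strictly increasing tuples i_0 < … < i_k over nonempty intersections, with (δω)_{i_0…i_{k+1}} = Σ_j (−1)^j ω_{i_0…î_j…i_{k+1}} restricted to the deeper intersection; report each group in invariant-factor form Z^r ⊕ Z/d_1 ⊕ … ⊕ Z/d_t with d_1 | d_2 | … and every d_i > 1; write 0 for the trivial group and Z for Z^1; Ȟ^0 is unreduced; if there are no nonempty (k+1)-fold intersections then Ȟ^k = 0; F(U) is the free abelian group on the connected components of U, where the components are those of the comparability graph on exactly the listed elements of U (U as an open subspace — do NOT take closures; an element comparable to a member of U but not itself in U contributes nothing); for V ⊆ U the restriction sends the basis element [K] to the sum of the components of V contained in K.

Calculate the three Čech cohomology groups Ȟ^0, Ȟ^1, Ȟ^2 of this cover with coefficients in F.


Ȟ^0(U;F) ≅ Z^7, Ȟ^1(U;F) ≅ 0 and Ȟ^2(U;F) ≅ 0

nerve simplices:
  U12={p2} U14={p1} U15={p4} U16={p5,p8} U23={p7} U34={p3} U56={p6}
components per intersection:
  U1: {p1} {p2} {p4} {p5,p8}
  U2: {p2} {p7}
  U3: {p3} {p7}
  U4: {p1} {p3}
  U5: {p4} {p6}
  U6: {p5,p8} {p6}
  U12: {p2}
  U14: {p1}
  U15: {p4}
  U16: {p5,p8}
  U23: {p7}
  U34: {p3}
  U56: {p6}
C dims 14,7; δ0: rk 7, SNF 1^7
degree 0: 14−7−0 = 7 → Ȟ^0 ≅ Z^7
degree 1: 7−0−7 = 0 → Ȟ^1 ≅ 0
degree 2: 0−0−0 = 0 → Ȟ^2 ≅ 0


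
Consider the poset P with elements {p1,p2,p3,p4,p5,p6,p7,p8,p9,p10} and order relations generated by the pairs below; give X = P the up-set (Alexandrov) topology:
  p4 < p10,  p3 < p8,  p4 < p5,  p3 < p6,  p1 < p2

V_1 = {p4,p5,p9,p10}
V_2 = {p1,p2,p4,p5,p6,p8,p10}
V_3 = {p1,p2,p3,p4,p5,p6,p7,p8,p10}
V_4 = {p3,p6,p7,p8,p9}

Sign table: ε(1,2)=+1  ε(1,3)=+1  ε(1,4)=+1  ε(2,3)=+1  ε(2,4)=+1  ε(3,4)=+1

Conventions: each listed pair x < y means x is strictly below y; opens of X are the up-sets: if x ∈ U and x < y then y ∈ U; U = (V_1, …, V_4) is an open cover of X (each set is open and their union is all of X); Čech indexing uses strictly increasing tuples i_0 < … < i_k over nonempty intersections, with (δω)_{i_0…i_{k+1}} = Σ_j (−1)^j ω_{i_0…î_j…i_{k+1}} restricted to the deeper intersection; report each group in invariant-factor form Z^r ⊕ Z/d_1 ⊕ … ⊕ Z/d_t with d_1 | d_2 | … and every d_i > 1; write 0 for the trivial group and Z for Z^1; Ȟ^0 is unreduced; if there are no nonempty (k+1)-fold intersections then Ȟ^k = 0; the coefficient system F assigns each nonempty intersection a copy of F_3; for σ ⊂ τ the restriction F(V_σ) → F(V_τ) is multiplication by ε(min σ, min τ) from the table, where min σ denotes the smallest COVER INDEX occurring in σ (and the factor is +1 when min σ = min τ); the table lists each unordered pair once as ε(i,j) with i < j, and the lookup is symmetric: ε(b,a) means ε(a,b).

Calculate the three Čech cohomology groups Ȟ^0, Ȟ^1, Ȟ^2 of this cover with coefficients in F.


nonempty intersections:
  V12={p4,p5,p10} V13={p4,p5,p10} V14={p9} V23={p1,p2,p4,p5,p6,p8,p10} V24={p6,p8} V34={p3,p6,p7,p8}
  V123={p4,p5,p10} V234={p6,p8}
C dims 4,6,2; δ0: rk_F3 3; δ1: rk_F3 2
Ȟ^0: (4−3)−0=1 ⇒ Z/3
Ȟ^1: (6−2)−3=1 ⇒ Z/3
Ȟ^2: (2−0)−2=0 ⇒ 0

Ȟ^0 = Z/3, Ȟ^1 = Z/3, Ȟ^2 = 0
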